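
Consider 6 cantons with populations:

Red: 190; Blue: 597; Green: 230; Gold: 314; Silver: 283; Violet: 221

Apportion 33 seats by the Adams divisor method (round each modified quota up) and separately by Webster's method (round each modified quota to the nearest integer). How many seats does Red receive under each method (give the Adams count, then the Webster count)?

Adams: Red 4, Blue 10, Green 4, Gold 6, Silver 5, Violet 4.
Webster: Red 3, Blue 11, Green 4, Gold 6, Silver 5, Violet 4.
Red gets 4 under Adams and 3 under Webster.

4 and 3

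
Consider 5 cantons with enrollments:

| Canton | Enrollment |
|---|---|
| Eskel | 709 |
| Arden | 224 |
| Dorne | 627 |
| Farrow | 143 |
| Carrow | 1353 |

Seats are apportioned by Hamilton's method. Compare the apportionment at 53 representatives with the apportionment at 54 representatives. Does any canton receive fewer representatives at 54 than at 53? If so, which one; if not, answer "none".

Farrow

At 53 seats: Eskel 12, Arden 4, Dorne 11, Farrow 3, Carrow 23.
At 54 seats: Eskel 13, Arden 4, Dorne 11, Farrow 2, Carrow 24.
Farrow drops from 3 to 2.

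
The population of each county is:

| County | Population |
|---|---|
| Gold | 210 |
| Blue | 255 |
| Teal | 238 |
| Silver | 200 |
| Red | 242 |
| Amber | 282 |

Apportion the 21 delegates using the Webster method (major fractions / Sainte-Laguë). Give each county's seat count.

Gold 3, Blue 4, Teal 3, Silver 3, Red 4, Amber 4

Standard divisor 1427/21 ≈ 67.952; standard quotas: Gold 3.090, Blue 3.753, Teal 3.502, Silver 2.943, Red 3.561, Amber 4.150.
Rounding to the nearest integer gives 3, 4, 4, 3, 4, 4 = 22 seats, so the divisor must be adjusted.
With modified divisor 68.6: modified quotas Gold 3.061, Blue 3.717, Teal 3.469, Silver 2.915, Red 3.528, Amber 4.111.
Rounding to the nearest integer: Gold 3, Blue 4, Teal 3, Silver 3, Red 4, Amber 4 (total 21).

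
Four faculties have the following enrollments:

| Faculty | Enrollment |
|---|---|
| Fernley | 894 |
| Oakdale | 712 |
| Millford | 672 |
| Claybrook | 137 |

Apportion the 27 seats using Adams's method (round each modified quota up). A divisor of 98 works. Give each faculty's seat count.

With modified divisor 98: modified quotas Fernley 9.122, Oakdale 7.265, Millford 6.857, Claybrook 1.398.
Rounding up: Fernley 10, Oakdale 8, Millford 7, Claybrook 2 (total 27).

Fernley: 10, Oakdale: 8, Millford: 7, Claybrook: 2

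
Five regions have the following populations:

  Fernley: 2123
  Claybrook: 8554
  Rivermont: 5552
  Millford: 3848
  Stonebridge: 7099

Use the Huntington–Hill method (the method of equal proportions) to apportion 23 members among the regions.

With divisor 1192: modified quotas Fernley 1.781, Claybrook 7.176, Rivermont 4.658, Millford 3.228, Stonebridge 5.956.
Geometric-mean thresholds: Fernley √(1·2)=1.414, Claybrook √(7·8)=7.483, Rivermont √(4·5)=4.472, Millford √(3·4)=3.464, Stonebridge √(5·6)=5.477.
Each quota rounded against its threshold gives Fernley 2, Claybrook 7, Rivermont 5, Millford 3, Stonebridge 6 (total 23).

Fernley 2, Claybrook 7, Rivermont 5, Millford 3, Stonebridge 6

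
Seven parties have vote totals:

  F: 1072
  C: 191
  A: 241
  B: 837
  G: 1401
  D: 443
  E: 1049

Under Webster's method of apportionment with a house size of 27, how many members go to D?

2

Standard divisor 5234/27 ≈ 193.852; standard quotas: F 5.530, C 0.985, A 1.243, B 4.318, G 7.227, D 2.285, E 5.411.
Rounding to the nearest integer gives 6, 1, 1, 4, 7, 2, 5 = 26 seats, so the divisor must be adjusted.
With modified divisor 190: modified quotas F 5.642, C 1.005, A 1.268, B 4.405, G 7.374, D 2.332, E 5.521.
Rounding to the nearest integer: F 6, C 1, A 1, B 4, G 7, D 2, E 6 (total 27).
D receives 2.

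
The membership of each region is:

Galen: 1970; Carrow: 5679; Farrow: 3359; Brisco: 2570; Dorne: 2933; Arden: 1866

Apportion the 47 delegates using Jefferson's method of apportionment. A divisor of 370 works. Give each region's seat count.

Galen: 5, Carrow: 15, Farrow: 9, Brisco: 6, Dorne: 7, Arden: 5

With modified divisor 370: modified quotas Galen 5.324, Carrow 15.349, Farrow 9.078, Brisco 6.946, Dorne 7.927, Arden 5.043.
Rounding down: Galen 5, Carrow 15, Farrow 9, Brisco 6, Dorne 7, Arden 5 (total 47).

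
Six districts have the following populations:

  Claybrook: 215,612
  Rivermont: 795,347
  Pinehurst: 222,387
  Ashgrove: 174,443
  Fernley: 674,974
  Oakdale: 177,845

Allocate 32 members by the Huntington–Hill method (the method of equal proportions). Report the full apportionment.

Claybrook 3, Rivermont 11, Pinehurst 3, Ashgrove 3, Fernley 9, Oakdale 3

With divisor 71182: modified quotas Claybrook 3.029, Rivermont 11.173, Pinehurst 3.124, Ashgrove 2.451, Fernley 9.482, Oakdale 2.498.
Geometric-mean thresholds: Claybrook √(3·4)=3.464, Rivermont √(11·12)=11.489, Pinehurst √(3·4)=3.464, Ashgrove √(2·3)=2.449, Fernley √(9·10)=9.487, Oakdale √(2·3)=2.449.
Each quota rounded against its threshold gives Claybrook 3, Rivermont 11, Pinehurst 3, Ashgrove 3, Fernley 9, Oakdale 3 (total 32).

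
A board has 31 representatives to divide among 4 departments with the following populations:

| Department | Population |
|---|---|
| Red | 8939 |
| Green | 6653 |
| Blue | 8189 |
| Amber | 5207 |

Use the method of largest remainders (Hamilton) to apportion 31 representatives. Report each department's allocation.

Total 28988; standard divisor 28988/31 ≈ 935.097.
Standard quotas: Red 9.5594, Green 7.1148, Blue 8.7574, Amber 5.5684.
Lower quotas: Red 9, Green 7, Blue 8, Amber 5 (sum 29, leaving 2 seats).
Remainders in descending order: Blue 0.7574, Amber 0.5684, Red 0.5594, Green 0.1148.
Largest remainders: Blue, Amber receive the extra seats.

Red: 9; Green: 7; Blue: 9; Amber: 6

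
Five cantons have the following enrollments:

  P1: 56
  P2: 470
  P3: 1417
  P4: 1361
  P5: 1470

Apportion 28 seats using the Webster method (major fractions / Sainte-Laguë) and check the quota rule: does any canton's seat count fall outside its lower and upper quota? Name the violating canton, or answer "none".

none

Standard quotas: P1 0.328, P2 2.757, P3 8.311, P4 7.982, P5 8.622.
Webster allocation: P1 0, P2 3, P3 8, P4 8, P5 9.
Every allocation lies between the lower and upper quota.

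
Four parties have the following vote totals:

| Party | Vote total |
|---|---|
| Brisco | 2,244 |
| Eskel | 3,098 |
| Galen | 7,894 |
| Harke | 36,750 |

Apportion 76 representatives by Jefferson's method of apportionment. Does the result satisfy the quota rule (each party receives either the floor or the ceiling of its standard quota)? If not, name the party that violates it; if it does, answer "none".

Standard quotas: Brisco 3.412, Eskel 4.710, Galen 12.002, Harke 55.876.
Jefferson allocation: Brisco 3, Eskel 4, Galen 12, Harke 57.
Harke has quota 55.876 (lower 55, upper 56) but receives 57 — outside the quota interval.

Harke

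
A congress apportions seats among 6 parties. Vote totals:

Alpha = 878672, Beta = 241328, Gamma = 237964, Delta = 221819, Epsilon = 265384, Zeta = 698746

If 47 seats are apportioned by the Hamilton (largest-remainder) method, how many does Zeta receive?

13

Total 2543913; standard divisor 2543913/47 ≈ 54125.809.
Standard quotas: Alpha 16.2339, Beta 4.4586, Gamma 4.3965, Delta 4.0982, Epsilon 4.9031, Zeta 12.9097.
Lower quotas: Alpha 16, Beta 4, Gamma 4, Delta 4, Epsilon 4, Zeta 12 (sum 44, leaving 3 seats).
Remainders in descending order: Zeta 0.9097, Epsilon 0.9031, Beta 0.4586, Gamma 0.3965, Alpha 0.2339, Delta 0.0982.
The surplus seats go to Zeta, Epsilon, Beta.
Zeta receives 13.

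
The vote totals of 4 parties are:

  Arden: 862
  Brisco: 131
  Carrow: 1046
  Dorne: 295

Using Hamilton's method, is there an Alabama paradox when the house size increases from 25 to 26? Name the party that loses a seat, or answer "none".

Brisco

At 25 seats: Arden 9, Brisco 2, Carrow 11, Dorne 3.
At 26 seats: Arden 10, Brisco 1, Carrow 12, Dorne 3.
Brisco drops from 2 to 1.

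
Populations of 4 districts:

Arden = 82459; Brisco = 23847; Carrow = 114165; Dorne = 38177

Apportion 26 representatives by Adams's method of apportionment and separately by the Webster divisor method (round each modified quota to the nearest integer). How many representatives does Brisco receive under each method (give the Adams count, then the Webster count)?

3 and 2

Adams: Arden 8, Brisco 3, Carrow 11, Dorne 4.
Webster: Arden 8, Brisco 2, Carrow 12, Dorne 4.
Brisco gets 3 under Adams and 2 under Webster.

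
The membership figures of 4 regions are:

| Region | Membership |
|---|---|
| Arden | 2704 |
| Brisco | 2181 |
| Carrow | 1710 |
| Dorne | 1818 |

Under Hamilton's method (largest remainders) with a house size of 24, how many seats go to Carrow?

5

Total 8413; standard divisor 8413/24 ≈ 350.542.
Standard quotas: Arden 7.714, Brisco 6.222, Carrow 4.878, Dorne 5.186.
Lower quotas: Arden 7, Brisco 6, Carrow 4, Dorne 5 (sum 22, leaving 2 seats).
Remainders in descending order: Carrow 0.878, Arden 0.714, Brisco 0.222, Dorne 0.186.
The surplus seats go to Carrow, Arden.
Carrow receives 5.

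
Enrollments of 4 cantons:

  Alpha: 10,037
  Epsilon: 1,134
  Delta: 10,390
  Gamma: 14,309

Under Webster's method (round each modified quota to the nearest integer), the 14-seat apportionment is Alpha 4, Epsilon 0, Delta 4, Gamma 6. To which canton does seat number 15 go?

Delta

Priority for the next seat is population ÷ (current seats + 0.5).
Priorities: Alpha 2230.444, Epsilon 2268.000, Delta 2308.889, Gamma 2201.385.
Highest priority: Delta.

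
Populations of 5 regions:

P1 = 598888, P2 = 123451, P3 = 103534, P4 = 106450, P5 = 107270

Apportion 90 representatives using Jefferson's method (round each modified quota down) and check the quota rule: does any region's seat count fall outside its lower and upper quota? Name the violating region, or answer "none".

Standard quotas: P1 51.847, P2 10.687, P3 8.963, P4 9.216, P5 9.287.
Jefferson allocation: P1 53, P2 10, P3 9, P4 9, P5 9.
P1 has quota 51.847 (lower 51, upper 52) but receives 53 — outside the quota interval.

P1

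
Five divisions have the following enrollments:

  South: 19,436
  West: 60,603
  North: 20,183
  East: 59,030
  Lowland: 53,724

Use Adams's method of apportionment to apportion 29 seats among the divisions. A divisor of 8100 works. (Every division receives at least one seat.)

With modified divisor 8100: modified quotas South 2.400, West 7.482, North 2.492, East 7.288, Lowland 6.633.
Rounding up: South 3, West 8, North 3, East 8, Lowland 7 (total 29).

South 3, West 8, North 3, East 8, Lowland 7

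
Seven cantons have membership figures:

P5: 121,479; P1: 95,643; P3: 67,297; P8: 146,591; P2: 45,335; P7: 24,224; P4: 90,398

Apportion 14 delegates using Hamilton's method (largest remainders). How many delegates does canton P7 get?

The standard divisor is 590967/14 ≈ 42211.929.
Standard quotas: P5 2.8778, P1 2.2658, P3 1.5943, P8 3.4727, P2 1.0740, P7 0.5739, P4 2.1415.
Lower quotas: P5 2, P1 2, P3 1, P8 3, P2 1, P7 0, P4 2 (sum 11, leaving 3 seats).
Remainders in descending order: P5 0.8778, P3 0.5943, P7 0.5739, P8 0.4727, P1 0.2658, P4 0.1415, P2 0.0740.
Largest remainders: P5, P3, P7 receive the extra seats.
P7 receives 1.

1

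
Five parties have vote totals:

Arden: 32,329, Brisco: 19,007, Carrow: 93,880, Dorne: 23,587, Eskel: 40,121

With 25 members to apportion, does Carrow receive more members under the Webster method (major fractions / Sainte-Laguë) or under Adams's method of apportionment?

Webster

Webster: Arden 4, Brisco 2, Carrow 11, Dorne 3, Eskel 5.
Adams: Arden 4, Brisco 3, Carrow 10, Dorne 3, Eskel 5.
Carrow gets 11 under Webster and 10 under Adams.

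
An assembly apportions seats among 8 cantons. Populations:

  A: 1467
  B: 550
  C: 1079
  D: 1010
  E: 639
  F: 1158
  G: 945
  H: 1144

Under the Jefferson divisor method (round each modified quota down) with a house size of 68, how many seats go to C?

Standard divisor 7992/68 ≈ 117.529; standard quotas: A 12.482, B 4.680, C 9.181, D 8.594, E 5.437, F 9.853, G 8.041, H 9.734.
Rounding down gives 12, 4, 9, 8, 5, 9, 8, 9 = 64 seats, so the divisor must be adjusted.
With modified divisor 111: modified quotas A 13.216, B 4.955, C 9.721, D 9.099, E 5.757, F 10.432, G 8.514, H 10.306.
Rounding down: A 13, B 4, C 9, D 9, E 5, F 10, G 8, H 10 (total 68).
C receives 9.

9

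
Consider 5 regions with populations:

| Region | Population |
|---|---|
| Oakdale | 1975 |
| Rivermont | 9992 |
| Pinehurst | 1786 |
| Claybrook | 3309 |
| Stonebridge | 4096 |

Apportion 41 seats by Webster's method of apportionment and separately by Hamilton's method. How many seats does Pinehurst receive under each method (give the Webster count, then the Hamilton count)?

3 and 4

Webster: Oakdale 4, Rivermont 20, Pinehurst 3, Claybrook 6, Stonebridge 8.
Hamilton: Oakdale 4, Rivermont 19, Pinehurst 4, Claybrook 6, Stonebridge 8.
Pinehurst gets 3 under Webster and 4 under Hamilton.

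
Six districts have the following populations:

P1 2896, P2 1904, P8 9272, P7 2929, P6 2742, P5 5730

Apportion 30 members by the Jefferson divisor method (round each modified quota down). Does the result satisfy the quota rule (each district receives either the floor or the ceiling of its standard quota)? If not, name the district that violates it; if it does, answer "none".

P8

Standard quotas: P1 3.411, P2 2.242, P8 10.920, P7 3.450, P6 3.229, P5 6.748.
Jefferson allocation: P1 3, P2 2, P8 12, P7 3, P6 3, P5 7.
P8 has quota 10.920 (lower 10, upper 11) but receives 12 — outside the quota interval.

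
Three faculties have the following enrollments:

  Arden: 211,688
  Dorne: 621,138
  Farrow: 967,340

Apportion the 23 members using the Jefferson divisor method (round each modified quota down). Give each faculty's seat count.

Standard divisor 1800166/23 ≈ 78268.087; standard quotas: Arden 2.705, Dorne 7.936, Farrow 12.359.
Rounding down gives 2, 7, 12 = 21 seats, so the divisor must be adjusted.
With modified divisor 72500: modified quotas Arden 2.920, Dorne 8.567, Farrow 13.343.
Rounding down: Arden 2, Dorne 8, Farrow 13 (total 23).

Arden 2, Dorne 8, Farrow 13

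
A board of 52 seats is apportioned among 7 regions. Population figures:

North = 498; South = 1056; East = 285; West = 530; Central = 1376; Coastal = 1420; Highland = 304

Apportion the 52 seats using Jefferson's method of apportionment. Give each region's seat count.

North 5; South 10; East 2; West 5; Central 13; Coastal 14; Highland 3

Standard divisor 5469/52 ≈ 105.173; standard quotas: North 4.735, South 10.041, East 2.710, West 5.039, Central 13.083, Coastal 13.502, Highland 2.890.
Rounding down gives 4, 10, 2, 5, 13, 13, 2 = 49 seats, so the divisor must be adjusted.
With modified divisor 99: modified quotas North 5.030, South 10.667, East 2.879, West 5.354, Central 13.899, Coastal 14.343, Highland 3.071.
Rounding down: North 5, South 10, East 2, West 5, Central 13, Coastal 14, Highland 3 (total 52).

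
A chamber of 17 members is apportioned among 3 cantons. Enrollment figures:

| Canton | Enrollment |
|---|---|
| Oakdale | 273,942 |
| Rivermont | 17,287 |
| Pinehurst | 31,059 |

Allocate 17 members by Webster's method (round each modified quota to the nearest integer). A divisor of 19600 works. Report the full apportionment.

With modified divisor 19600: modified quotas Oakdale 13.977, Rivermont 0.882, Pinehurst 1.585.
Rounding to the nearest integer: Oakdale 14, Rivermont 1, Pinehurst 2 (total 17).

Oakdale=14; Rivermont=1; Pinehurst=2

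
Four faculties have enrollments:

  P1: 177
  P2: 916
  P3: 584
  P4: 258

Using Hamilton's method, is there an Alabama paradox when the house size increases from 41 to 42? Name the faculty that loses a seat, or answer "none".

P4

At 41 seats: P1 4, P2 19, P3 12, P4 6.
At 42 seats: P1 4, P2 20, P3 13, P4 5.
P4 drops from 6 to 5.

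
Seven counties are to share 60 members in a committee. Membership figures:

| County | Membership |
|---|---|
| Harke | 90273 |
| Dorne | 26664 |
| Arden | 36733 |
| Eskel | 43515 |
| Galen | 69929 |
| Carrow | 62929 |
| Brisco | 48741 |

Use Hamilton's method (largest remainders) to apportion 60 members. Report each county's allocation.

Total 378784; standard divisor 378784/60 ≈ 6313.067.
Standard quotas: Harke 14.2994, Dorne 4.2236, Arden 5.8186, Eskel 6.8928, Galen 11.0769, Carrow 9.9681, Brisco 7.7207.
Lower quotas: Harke 14, Dorne 4, Arden 5, Eskel 6, Galen 11, Carrow 9, Brisco 7 (sum 56, leaving 4 seats).
Remainders in descending order: Carrow 0.9681, Eskel 0.8928, Arden 0.8186, Brisco 0.7207, Harke 0.2994, Dorne 0.2236, Galen 0.0769.
The surplus seats go to Carrow, Eskel, Arden, Brisco.

Harke 14, Dorne 4, Arden 6, Eskel 7, Galen 11, Carrow 10, Brisco 8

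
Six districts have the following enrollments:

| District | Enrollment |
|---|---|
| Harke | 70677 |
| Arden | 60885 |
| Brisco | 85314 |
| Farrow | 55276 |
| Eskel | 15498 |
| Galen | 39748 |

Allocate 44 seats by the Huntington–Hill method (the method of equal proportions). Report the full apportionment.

With divisor 7406: modified quotas Harke 9.543, Arden 8.221, Brisco 11.520, Farrow 7.464, Eskel 2.093, Galen 5.367.
Geometric-mean thresholds: Harke √(9·10)=9.487, Arden √(8·9)=8.485, Brisco √(11·12)=11.489, Farrow √(7·8)=7.483, Eskel √(2·3)=2.449, Galen √(5·6)=5.477.
Each quota rounded against its threshold gives Harke 10, Arden 8, Brisco 12, Farrow 7, Eskel 2, Galen 5 (total 44).

Harke 10, Arden 8, Brisco 12, Farrow 7, Eskel 2, Galen 5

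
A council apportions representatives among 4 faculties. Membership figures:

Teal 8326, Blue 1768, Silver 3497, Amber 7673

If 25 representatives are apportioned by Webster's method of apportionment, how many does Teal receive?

10

Standard divisor 21264/25 ≈ 850.56; standard quotas: Teal 9.789, Blue 2.079, Silver 4.111, Amber 9.021.
Rounding to the nearest integer gives Teal 10, Blue 2, Silver 4, Amber 9 — total 25, matching the house size, so no adjustment is needed.
Teal receives 10.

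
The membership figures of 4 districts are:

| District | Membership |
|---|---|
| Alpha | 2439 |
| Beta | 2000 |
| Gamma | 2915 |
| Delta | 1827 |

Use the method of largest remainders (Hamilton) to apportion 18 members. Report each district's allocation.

Alpha=5, Beta=4, Gamma=6, Delta=3

Total 9181; standard divisor 9181/18 ≈ 510.056.
Standard quotas: Alpha 4.782, Beta 3.921, Gamma 5.715, Delta 3.582.
Lower quotas: Alpha 4, Beta 3, Gamma 5, Delta 3 (sum 15, leaving 3 seats).
Remainders in descending order: Beta 0.921, Alpha 0.782, Gamma 0.715, Delta 0.582.
The surplus seats go to Beta, Alpha, Gamma.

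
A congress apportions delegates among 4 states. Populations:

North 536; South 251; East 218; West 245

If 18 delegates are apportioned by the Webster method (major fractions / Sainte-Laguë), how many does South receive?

4

Standard divisor 1250/18 ≈ 69.444; standard quotas: North 7.718, South 3.614, East 3.139, West 3.528.
Rounding to the nearest integer gives 8, 4, 3, 4 = 19 seats, so the divisor must be adjusted.
With modified divisor 71: modified quotas North 7.549, South 3.535, East 3.070, West 3.451.
Rounding to the nearest integer: North 8, South 4, East 3, West 3 (total 18).
South receives 4.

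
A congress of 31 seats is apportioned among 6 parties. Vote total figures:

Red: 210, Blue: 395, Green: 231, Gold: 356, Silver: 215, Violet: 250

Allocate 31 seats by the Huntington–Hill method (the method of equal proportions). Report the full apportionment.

With divisor 54: modified quotas Red 3.889, Blue 7.315, Green 4.278, Gold 6.593, Silver 3.981, Violet 4.630.
Geometric-mean thresholds: Red √(3·4)=3.464, Blue √(7·8)=7.483, Green √(4·5)=4.472, Gold √(6·7)=6.481, Silver √(3·4)=3.464, Violet √(4·5)=4.472.
Each quota rounded against its threshold gives Red 4, Blue 7, Green 4, Gold 7, Silver 4, Violet 5 (total 31).

Red 4, Blue 7, Green 4, Gold 7, Silver 4, Violet 5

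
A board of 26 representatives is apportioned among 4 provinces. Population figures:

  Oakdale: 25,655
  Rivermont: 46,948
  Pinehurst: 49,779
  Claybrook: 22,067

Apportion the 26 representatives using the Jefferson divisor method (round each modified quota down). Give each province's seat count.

Standard divisor 144449/26 ≈ 5555.731; standard quotas: Oakdale 4.618, Rivermont 8.450, Pinehurst 8.960, Claybrook 3.972.
Rounding down gives 4, 8, 8, 3 = 23 seats, so the divisor must be adjusted.
With modified divisor 5200: modified quotas Oakdale 4.934, Rivermont 9.028, Pinehurst 9.573, Claybrook 4.244.
Rounding down: Oakdale 4, Rivermont 9, Pinehurst 9, Claybrook 4 (total 26).

Oakdale: 4, Rivermont: 9, Pinehurst: 9, Claybrook: 4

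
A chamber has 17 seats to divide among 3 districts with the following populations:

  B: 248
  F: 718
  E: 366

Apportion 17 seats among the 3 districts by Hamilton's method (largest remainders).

B 3, F 9, E 5

Total 1332; standard divisor 1332/17 ≈ 78.353.
Standard quotas: B 3.165, F 9.164, E 4.671.
Lower quotas: B 3, F 9, E 4 (sum 16, leaving 1 seat).
Remainders in descending order: E 0.671, B 0.165, F 0.164.
Largest remainder: E receives the extra seat.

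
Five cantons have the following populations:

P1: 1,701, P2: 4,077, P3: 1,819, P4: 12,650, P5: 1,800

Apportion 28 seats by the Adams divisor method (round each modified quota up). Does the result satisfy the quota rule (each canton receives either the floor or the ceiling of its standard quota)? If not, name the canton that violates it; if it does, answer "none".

Standard quotas: P1 2.160, P2 5.178, P3 2.310, P4 16.066, P5 2.286.
Adams allocation: P1 2, P2 5, P3 3, P4 15, P5 3.
P4 has quota 16.066 (lower 16, upper 17) but receives 15 — outside the quota interval.

P4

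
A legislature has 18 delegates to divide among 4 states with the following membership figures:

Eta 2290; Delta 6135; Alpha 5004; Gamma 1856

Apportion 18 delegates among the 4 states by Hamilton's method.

Total 15285; standard divisor 15285/18 ≈ 849.167.
Standard quotas: Eta 2.6968, Delta 7.2247, Alpha 5.8928, Gamma 2.1857.
Lower quotas: Eta 2, Delta 7, Alpha 5, Gamma 2 (sum 16, leaving 2 seats).
Remainders in descending order: Alpha 0.8928, Eta 0.6968, Delta 0.2247, Gamma 0.1857.
Largest remainders: Alpha, Eta receive the extra seats.

Eta 3; Delta 7; Alpha 6; Gamma 2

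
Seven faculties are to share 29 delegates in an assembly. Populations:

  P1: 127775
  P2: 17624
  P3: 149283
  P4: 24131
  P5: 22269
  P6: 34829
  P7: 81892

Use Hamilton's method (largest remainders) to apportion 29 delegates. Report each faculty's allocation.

Total 457803; standard divisor 457803/29 ≈ 15786.31.
Standard quotas: P1 8.0940, P2 1.1164, P3 9.4565, P4 1.5286, P5 1.4107, P6 2.2063, P7 5.1875.
Lower quotas: P1 8, P2 1, P3 9, P4 1, P5 1, P6 2, P7 5 (sum 27, leaving 2 seats).
Remainders in descending order: P4 0.5286, P3 0.4565, P5 0.4107, P6 0.2063, P7 0.1875, P2 0.1164, P1 0.0940.
Largest remainders: P4, P3 receive the extra seats.

P1 8, P2 1, P3 10, P4 2, P5 1, P6 2, P7 5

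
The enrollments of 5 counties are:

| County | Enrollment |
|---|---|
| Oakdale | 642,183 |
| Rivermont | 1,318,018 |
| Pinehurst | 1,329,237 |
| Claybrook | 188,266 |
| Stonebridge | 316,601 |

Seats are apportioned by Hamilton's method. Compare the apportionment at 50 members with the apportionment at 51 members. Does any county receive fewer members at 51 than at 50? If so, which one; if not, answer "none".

Claybrook

At 50 seats: Oakdale 8, Rivermont 17, Pinehurst 18, Claybrook 3, Stonebridge 4.
At 51 seats: Oakdale 9, Rivermont 18, Pinehurst 18, Claybrook 2, Stonebridge 4.
Claybrook drops from 3 to 2.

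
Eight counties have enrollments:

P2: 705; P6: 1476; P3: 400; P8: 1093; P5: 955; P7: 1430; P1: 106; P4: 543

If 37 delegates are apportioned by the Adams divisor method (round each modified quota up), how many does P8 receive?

Standard divisor 6708/37 ≈ 181.297; standard quotas: P2 3.889, P6 8.141, P3 2.206, P8 6.029, P5 5.268, P7 7.888, P1 0.585, P4 2.995.
Rounding up gives 4, 9, 3, 7, 6, 8, 1, 3 = 41 seats, so the divisor must be adjusted.
With modified divisor 202.1: modified quotas P2 3.488, P6 7.303, P3 1.979, P8 5.408, P5 4.725, P7 7.076, P1 0.524, P4 2.687.
Rounding up: P2 4, P6 8, P3 2, P8 6, P5 5, P7 8, P1 1, P4 3 (total 37).
P8 receives 6.

6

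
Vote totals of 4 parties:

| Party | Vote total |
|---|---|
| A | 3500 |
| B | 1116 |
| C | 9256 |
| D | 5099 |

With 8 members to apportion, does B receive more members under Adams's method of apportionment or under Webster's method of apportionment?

Adams

Adams: A 2, B 1, C 3, D 2.
Webster: A 2, B 0, C 4, D 2.
B gets 1 under Adams and 0 under Webster.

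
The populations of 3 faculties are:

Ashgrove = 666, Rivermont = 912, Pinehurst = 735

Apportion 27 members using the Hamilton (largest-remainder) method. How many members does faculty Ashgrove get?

Standard divisor: 2313 ÷ 27 ≈ 85.667.
Standard quotas: Ashgrove 7.774, Rivermont 10.646, Pinehurst 8.580.
Lower quotas: Ashgrove 7, Rivermont 10, Pinehurst 8 (sum 25, leaving 2 seats).
Remainders in descending order: Ashgrove 0.774, Rivermont 0.646, Pinehurst 0.580.
Largest remainders: Ashgrove, Rivermont receive the extra seats.
Ashgrove receives 8.

8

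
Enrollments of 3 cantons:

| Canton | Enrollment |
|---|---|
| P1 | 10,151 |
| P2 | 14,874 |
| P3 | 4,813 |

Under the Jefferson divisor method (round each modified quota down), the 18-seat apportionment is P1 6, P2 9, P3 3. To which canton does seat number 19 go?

P2

Priority for the next seat is population ÷ (current seats + 1).
Priorities: P1 1450.143, P2 1487.400, P3 1203.250.
Highest priority: P2.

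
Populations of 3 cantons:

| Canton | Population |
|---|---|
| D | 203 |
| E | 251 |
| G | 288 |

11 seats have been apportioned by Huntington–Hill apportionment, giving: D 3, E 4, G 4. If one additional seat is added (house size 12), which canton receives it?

G

Priority for the next seat is population ÷ (√(s·(s+1))).
Priorities: D 58.601, E 56.125, G 64.399.
Highest priority: G.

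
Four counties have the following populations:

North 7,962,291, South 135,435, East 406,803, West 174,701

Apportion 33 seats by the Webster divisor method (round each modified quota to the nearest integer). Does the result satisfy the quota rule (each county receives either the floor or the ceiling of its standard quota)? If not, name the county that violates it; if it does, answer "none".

Standard quotas: North 30.274, South 0.515, East 1.547, West 0.664.
Webster allocation: North 29, South 1, East 2, West 1.
North has quota 30.274 (lower 30, upper 31) but receives 29 — outside the quota interval.

North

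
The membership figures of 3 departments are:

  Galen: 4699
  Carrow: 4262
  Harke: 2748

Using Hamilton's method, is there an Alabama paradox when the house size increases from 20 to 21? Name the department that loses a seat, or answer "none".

At 20 seats: Galen 8, Carrow 7, Harke 5.
At 21 seats: Galen 8, Carrow 8, Harke 5.
No department's allocation decreased.

none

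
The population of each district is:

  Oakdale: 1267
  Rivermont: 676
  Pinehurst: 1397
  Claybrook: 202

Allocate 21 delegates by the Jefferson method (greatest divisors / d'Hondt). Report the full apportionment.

Standard divisor 3542/21 ≈ 168.667; standard quotas: Oakdale 7.512, Rivermont 4.008, Pinehurst 8.283, Claybrook 1.198.
Rounding down gives 7, 4, 8, 1 = 20 seats, so the divisor must be adjusted.
With modified divisor 157: modified quotas Oakdale 8.070, Rivermont 4.306, Pinehurst 8.898, Claybrook 1.287.
Rounding down: Oakdale 8, Rivermont 4, Pinehurst 8, Claybrook 1 (total 21).

Oakdale 8, Rivermont 4, Pinehurst 8, Claybrook 1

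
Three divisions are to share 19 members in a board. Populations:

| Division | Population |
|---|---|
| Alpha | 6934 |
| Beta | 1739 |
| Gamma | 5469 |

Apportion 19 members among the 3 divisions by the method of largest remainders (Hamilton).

Alpha: 9, Beta: 2, Gamma: 8

The standard divisor is 14142/19 ≈ 744.316.
Standard quotas: Alpha 9.3159, Beta 2.3364, Gamma 7.3477.
Lower quotas: Alpha 9, Beta 2, Gamma 7 (sum 18, leaving 1 seat).
Remainders in descending order: Gamma 0.3477, Beta 0.3364, Alpha 0.3159.
The surplus seat goes to Gamma.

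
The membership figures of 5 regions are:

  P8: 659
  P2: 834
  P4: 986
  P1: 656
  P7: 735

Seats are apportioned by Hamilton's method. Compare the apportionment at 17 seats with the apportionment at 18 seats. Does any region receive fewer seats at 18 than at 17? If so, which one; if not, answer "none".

none

At 17 seats: P8 3, P2 4, P4 4, P1 3, P7 3.
At 18 seats: P8 3, P2 4, P4 5, P1 3, P7 3.
No region's allocation decreased.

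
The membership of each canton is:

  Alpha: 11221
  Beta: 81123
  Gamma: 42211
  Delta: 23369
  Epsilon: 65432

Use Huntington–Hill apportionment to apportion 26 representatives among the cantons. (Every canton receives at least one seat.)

With divisor 8647: modified quotas Alpha 1.298, Beta 9.382, Gamma 4.882, Delta 2.703, Epsilon 7.567.
Geometric-mean thresholds: Alpha √(1·2)=1.414, Beta √(9·10)=9.487, Gamma √(4·5)=4.472, Delta √(2·3)=2.449, Epsilon √(7·8)=7.483.
Each quota rounded against its threshold gives Alpha 1, Beta 9, Gamma 5, Delta 3, Epsilon 8 (total 26).

Alpha 1, Beta 9, Gamma 5, Delta 3, Epsilon 8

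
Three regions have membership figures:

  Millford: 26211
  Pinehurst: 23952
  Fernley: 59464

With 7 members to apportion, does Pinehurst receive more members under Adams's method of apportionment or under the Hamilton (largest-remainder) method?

Adams: Millford 2, Pinehurst 2, Fernley 3.
Hamilton: Millford 2, Pinehurst 1, Fernley 4.
Pinehurst gets 2 under Adams and 1 under Hamilton.

Adams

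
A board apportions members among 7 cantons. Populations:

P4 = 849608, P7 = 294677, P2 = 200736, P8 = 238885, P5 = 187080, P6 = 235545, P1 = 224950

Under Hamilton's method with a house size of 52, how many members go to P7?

7

Standard divisor: 2231481 ÷ 52 ≈ 42913.096.
Standard quotas: P4 19.7983, P7 6.8668, P2 4.6777, P8 5.5667, P5 4.3595, P6 5.4889, P1 5.2420.
Lower quotas: P4 19, P7 6, P2 4, P8 5, P5 4, P6 5, P1 5 (sum 48, leaving 4 seats).
Remainders in descending order: P7 0.8668, P4 0.7983, P2 0.6777, P8 0.5667, P6 0.4889, P5 0.3595, P1 0.2420.
The surplus seats go to P7, P4, P2, P8.
P7 receives 7.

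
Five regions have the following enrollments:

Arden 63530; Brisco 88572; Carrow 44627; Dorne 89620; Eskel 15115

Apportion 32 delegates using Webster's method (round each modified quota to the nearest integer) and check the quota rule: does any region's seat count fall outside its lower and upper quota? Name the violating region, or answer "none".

none

Standard quotas: Arden 6.744, Brisco 9.402, Carrow 4.737, Dorne 9.513, Eskel 1.604.
Webster allocation: Arden 7, Brisco 9, Carrow 5, Dorne 9, Eskel 2.
Every allocation lies between the lower and upper quota.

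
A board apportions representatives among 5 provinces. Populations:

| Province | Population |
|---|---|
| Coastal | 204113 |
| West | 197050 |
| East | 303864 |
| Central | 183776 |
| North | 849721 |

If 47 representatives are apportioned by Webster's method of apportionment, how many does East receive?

Standard divisor 1738524/47 ≈ 36989.872; standard quotas: Coastal 5.518, West 5.327, East 8.215, Central 4.968, North 22.972.
Rounding to the nearest integer gives Coastal 6, West 5, East 8, Central 5, North 23 — total 47, matching the house size, so no adjustment is needed.
East receives 8.

8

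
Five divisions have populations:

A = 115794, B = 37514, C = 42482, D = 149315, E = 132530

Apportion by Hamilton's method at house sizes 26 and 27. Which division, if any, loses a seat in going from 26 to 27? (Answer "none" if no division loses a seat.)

At 26 seats: A 6, B 2, C 3, D 8, E 7.
At 27 seats: A 7, B 2, C 2, D 8, E 8.
C drops from 3 to 2.

C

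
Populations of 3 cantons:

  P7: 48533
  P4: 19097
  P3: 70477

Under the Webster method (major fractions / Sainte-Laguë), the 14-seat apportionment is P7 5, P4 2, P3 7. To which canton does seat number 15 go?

Priority for the next seat is population ÷ (current seats + 0.5).
Priorities: P7 8824.182, P4 7638.800, P3 9396.933.
Highest priority: P3.

P3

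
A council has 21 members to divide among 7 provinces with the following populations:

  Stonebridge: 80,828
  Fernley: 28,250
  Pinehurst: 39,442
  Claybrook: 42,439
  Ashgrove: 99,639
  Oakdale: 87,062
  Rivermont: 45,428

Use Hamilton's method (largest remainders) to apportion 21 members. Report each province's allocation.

Stonebridge: 4, Fernley: 2, Pinehurst: 2, Claybrook: 2, Ashgrove: 5, Oakdale: 4, Rivermont: 2

The standard divisor is 423088/21 ≈ 20147.048.
Standard quotas: Stonebridge 4.0119, Fernley 1.4022, Pinehurst 1.9577, Claybrook 2.1065, Ashgrove 4.9456, Oakdale 4.3213, Rivermont 2.2548.
Lower quotas: Stonebridge 4, Fernley 1, Pinehurst 1, Claybrook 2, Ashgrove 4, Oakdale 4, Rivermont 2 (sum 18, leaving 3 seats).
Remainders in descending order: Pinehurst 0.9577, Ashgrove 0.9456, Fernley 0.4022, Oakdale 0.3213, Rivermont 0.2548, Claybrook 0.1065, Stonebridge 0.0119.
The surplus seats go to Pinehurst, Ashgrove, Fernley.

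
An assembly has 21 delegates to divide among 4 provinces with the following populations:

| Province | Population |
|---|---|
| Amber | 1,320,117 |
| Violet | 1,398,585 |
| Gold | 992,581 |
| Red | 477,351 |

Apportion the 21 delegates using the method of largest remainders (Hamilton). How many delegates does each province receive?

The standard divisor is 4188634/21 ≈ 199458.762.
Standard quotas: Amber 6.6185, Violet 7.0119, Gold 4.9764, Red 2.3932.
Lower quotas: Amber 6, Violet 7, Gold 4, Red 2 (sum 19, leaving 2 seats).
Remainders in descending order: Gold 0.9764, Amber 0.6185, Red 0.3932, Violet 0.0119.
Largest remainders: Gold, Amber receive the extra seats.

Amber 7, Violet 7, Gold 5, Red 2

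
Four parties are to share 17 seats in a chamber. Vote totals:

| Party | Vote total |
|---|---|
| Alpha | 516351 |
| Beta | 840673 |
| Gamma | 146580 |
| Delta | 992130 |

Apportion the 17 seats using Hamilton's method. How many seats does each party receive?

The standard divisor is 2495734/17 ≈ 146807.882.
Standard quotas: Alpha 3.5172, Beta 5.7263, Gamma 0.9984, Delta 6.7580.
Lower quotas: Alpha 3, Beta 5, Gamma 0, Delta 6 (sum 14, leaving 3 seats).
Remainders in descending order: Gamma 0.9984, Delta 0.7580, Beta 0.7263, Alpha 0.5172.
The surplus seats go to Gamma, Delta, Beta.

Alpha 3, Beta 6, Gamma 1, Delta 7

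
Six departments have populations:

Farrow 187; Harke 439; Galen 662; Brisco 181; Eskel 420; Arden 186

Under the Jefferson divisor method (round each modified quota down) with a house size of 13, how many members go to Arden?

Standard divisor 2075/13 ≈ 159.615; standard quotas: Farrow 1.172, Harke 2.750, Galen 4.147, Brisco 1.134, Eskel 2.631, Arden 1.165.
Rounding down gives 1, 2, 4, 1, 2, 1 = 11 seats, so the divisor must be adjusted.
With modified divisor 136: modified quotas Farrow 1.375, Harke 3.228, Galen 4.868, Brisco 1.331, Eskel 3.088, Arden 1.368.
Rounding down: Farrow 1, Harke 3, Galen 4, Brisco 1, Eskel 3, Arden 1 (total 13).
Arden receives 1.

1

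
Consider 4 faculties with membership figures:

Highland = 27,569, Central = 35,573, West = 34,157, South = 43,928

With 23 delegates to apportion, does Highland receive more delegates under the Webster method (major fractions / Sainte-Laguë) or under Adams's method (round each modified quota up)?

Webster: Highland 4, Central 6, West 6, South 7.
Adams: Highland 5, Central 6, West 5, South 7.
Highland gets 4 under Webster and 5 under Adams.

Adams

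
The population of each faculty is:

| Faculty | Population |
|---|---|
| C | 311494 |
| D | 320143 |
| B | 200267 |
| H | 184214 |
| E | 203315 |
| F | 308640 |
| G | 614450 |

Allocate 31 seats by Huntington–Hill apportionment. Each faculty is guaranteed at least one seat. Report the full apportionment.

With divisor 70619: modified quotas C 4.411, D 4.533, B 2.836, H 2.609, E 2.879, F 4.370, G 8.701.
Geometric-mean thresholds: C √(4·5)=4.472, D √(4·5)=4.472, B √(2·3)=2.449, H √(2·3)=2.449, E √(2·3)=2.449, F √(4·5)=4.472, G √(8·9)=8.485.
Each quota rounded against its threshold gives C 4, D 5, B 3, H 3, E 3, F 4, G 9 (total 31).

C: 4, D: 5, B: 3, H: 3, E: 3, F: 4, G: 9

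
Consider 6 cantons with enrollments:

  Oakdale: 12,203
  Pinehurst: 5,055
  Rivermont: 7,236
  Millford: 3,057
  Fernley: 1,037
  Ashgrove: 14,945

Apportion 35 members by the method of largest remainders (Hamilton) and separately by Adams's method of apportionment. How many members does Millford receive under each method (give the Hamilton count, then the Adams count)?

Hamilton: Oakdale 10, Pinehurst 4, Rivermont 6, Millford 2, Fernley 1, Ashgrove 12.
Adams: Oakdale 9, Pinehurst 4, Rivermont 6, Millford 3, Fernley 1, Ashgrove 12.
Millford gets 2 under Hamilton and 3 under Adams.

2 and 3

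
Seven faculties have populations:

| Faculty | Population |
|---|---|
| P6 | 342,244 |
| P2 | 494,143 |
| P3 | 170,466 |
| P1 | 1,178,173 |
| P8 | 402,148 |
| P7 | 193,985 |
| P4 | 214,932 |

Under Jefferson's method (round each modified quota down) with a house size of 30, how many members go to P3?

1

Standard divisor 2996091/30 ≈ 99869.7; standard quotas: P6 3.427, P2 4.948, P3 1.707, P1 11.797, P8 4.027, P7 1.942, P4 2.152.
Rounding down gives 3, 4, 1, 11, 4, 1, 2 = 26 seats, so the divisor must be adjusted.
With modified divisor 88100: modified quotas P6 3.885, P2 5.609, P3 1.935, P1 13.373, P8 4.565, P7 2.202, P4 2.440.
Rounding down: P6 3, P2 5, P3 1, P1 13, P8 4, P7 2, P4 2 (total 30).
P3 receives 1.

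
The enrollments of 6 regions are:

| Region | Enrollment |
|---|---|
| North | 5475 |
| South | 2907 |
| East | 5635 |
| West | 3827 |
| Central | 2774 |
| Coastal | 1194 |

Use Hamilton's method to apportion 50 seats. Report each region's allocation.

Standard divisor: 21812 ÷ 50 ≈ 436.24.
Standard quotas: North 12.5504, South 6.6638, East 12.9172, West 8.7727, Central 6.3589, Coastal 2.7370.
Lower quotas: North 12, South 6, East 12, West 8, Central 6, Coastal 2 (sum 46, leaving 4 seats).
Remainders in descending order: East 0.9172, West 0.7727, Coastal 0.7370, South 0.6638, North 0.5504, Central 0.3589.
The surplus seats go to East, West, Coastal, South.

North: 12, South: 7, East: 13, West: 9, Central: 6, Coastal: 3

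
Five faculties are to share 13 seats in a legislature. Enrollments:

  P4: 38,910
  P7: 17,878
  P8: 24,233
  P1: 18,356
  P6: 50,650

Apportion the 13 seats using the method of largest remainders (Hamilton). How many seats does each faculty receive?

P4 3, P7 2, P8 2, P1 2, P6 4

The standard divisor is 150027/13 ≈ 11540.538.
Standard quotas: P4 3.3716, P7 1.5491, P8 2.0998, P1 1.5906, P6 4.3889.
Lower quotas: P4 3, P7 1, P8 2, P1 1, P6 4 (sum 11, leaving 2 seats).
Remainders in descending order: P1 0.5906, P7 0.5491, P6 0.3889, P4 0.3716, P8 0.0998.
The surplus seats go to P1, P7.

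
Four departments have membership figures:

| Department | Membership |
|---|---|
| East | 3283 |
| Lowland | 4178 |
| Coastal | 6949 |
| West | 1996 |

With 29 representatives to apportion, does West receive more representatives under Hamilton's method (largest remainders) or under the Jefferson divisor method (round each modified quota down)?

Hamilton

Hamilton: East 6, Lowland 7, Coastal 12, West 4.
Jefferson: East 6, Lowland 7, Coastal 13, West 3.
West gets 4 under Hamilton and 3 under Jefferson.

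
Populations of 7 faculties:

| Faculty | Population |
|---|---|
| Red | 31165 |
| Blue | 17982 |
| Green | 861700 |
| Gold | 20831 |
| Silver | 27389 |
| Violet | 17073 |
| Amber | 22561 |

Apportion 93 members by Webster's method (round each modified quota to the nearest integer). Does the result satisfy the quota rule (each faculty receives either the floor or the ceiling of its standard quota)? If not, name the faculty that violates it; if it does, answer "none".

Standard quotas: Red 2.902, Blue 1.675, Green 80.242, Gold 1.940, Silver 2.550, Violet 1.590, Amber 2.101.
Webster allocation: Red 3, Blue 2, Green 79, Gold 2, Silver 3, Violet 2, Amber 2.
Green has quota 80.242 (lower 80, upper 81) but receives 79 — outside the quota interval.

Green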